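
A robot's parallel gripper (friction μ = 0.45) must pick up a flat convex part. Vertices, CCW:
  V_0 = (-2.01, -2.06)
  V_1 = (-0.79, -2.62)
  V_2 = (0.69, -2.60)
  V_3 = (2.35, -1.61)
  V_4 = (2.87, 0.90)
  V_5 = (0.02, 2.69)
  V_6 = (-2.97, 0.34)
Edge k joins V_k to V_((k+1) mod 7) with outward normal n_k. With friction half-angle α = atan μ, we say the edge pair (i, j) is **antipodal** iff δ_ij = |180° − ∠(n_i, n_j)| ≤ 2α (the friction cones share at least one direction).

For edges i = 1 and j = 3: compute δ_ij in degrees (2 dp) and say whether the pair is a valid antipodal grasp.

α = atan 0.45 = 24.23°;  2α = 48.46°
edge 1: e_1 = (+1.48, +0.02);  n_1 = (+0.0135, -0.9999)
edge 3: e_3 = (+0.52, +2.51);  n_3 = (+0.9792, -0.2029)
∠(n_1, n_3) = 77.52°
δ = |180° − 77.52°| = 102.48°
102.48° > 2α = 48.46°  →  invalid

δ = 102.48°, invalid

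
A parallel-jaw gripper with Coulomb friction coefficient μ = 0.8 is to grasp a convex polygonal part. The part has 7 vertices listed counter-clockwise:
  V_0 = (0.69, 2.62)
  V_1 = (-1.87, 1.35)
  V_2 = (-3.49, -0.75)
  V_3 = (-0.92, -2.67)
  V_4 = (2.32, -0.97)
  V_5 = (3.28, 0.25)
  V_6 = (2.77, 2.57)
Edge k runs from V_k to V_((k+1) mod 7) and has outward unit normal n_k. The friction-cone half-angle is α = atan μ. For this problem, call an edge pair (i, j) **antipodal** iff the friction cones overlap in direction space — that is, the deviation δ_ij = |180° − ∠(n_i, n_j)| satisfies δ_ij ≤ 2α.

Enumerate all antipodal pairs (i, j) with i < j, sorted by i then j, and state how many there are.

α = atan 0.8 = 38.66°;  2α = 77.32°
n_0 = (-0.4444, +0.8958)
n_1 = (-0.7918, +0.6108)
n_2 = (-0.5985, -0.8011)
n_3 = (+0.4646, -0.8855)
n_4 = (+0.7859, -0.6184)
n_5 = (+0.9767, +0.2147)
n_6 = (+0.0240, +0.9997)
  (0,1): δ = 154.03°  ·
  (0,2): δ = 63.15°  ✓
  (0,3): δ = 1.30°  ✓
  (0,4): δ = 25.42°  ✓
  (0,5): δ = 76.01°  ✓
  (0,6): δ = 152.24°  ·
  (1,2): δ = 89.12°  ·
  (1,3): δ = 24.67°  ✓
  (1,4): δ = 0.55°  ✓
  (1,5): δ = 50.05°  ✓
  (1,6): δ = 126.27°  ·
  (2,3): δ = 115.55°  ·
  (2,4): δ = 91.44°  ·
  (2,5): δ = 40.84°  ✓
  (2,6): δ = 35.39°  ✓
  (3,4): δ = 155.88°  ·
  (3,5): δ = 105.29°  ·
  (3,6): δ = 29.06°  ✓
  (4,5): δ = 129.40°  ·
  (4,6): δ = 53.18°  ✓
  (5,6): δ = 103.78°  ·
antipodal pairs: 11

count = 11; pairs: (0,2), (0,3), (0,4), (0,5), (1,3), (1,4), (1,5), (2,5), (2,6), (3,6), (4,6)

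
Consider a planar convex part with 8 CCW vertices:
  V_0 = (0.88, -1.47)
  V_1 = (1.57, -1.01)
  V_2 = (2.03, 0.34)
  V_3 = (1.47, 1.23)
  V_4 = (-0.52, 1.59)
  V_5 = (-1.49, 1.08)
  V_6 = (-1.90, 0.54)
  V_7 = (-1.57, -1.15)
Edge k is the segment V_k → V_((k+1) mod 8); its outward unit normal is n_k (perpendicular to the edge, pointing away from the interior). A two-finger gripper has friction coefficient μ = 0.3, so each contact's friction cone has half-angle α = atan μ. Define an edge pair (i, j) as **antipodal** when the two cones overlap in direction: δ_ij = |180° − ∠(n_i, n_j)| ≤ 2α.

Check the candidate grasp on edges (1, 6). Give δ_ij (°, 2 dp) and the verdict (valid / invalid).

δ = 29.86°, valid

α = atan 0.3 = 16.70°;  2α = 33.40°
edge 1: e_1 = (+0.46, +1.35);  n_1 = (+0.9466, -0.3225)
edge 6: e_6 = (+0.33, -1.69);  n_6 = (-0.9815, -0.1916)
∠(n_1, n_6) = 150.14°
δ = |180° − 150.14°| = 29.86°
29.86° ≤ 2α = 33.40°  →  valid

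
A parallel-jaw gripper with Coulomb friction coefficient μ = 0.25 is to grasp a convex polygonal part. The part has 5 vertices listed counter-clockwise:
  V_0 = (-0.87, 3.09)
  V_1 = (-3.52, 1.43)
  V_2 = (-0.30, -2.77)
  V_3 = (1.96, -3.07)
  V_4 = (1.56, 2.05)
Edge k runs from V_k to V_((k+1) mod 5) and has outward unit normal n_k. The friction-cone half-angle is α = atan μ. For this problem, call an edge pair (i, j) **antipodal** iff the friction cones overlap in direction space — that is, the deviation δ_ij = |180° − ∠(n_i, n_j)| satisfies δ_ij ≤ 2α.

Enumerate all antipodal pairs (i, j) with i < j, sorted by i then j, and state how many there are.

count = 1; pairs: (2,4)

α = atan 0.25 = 14.04°;  2α = 28.07°
n_0 = (-0.5309, +0.8475)
n_1 = (-0.7936, -0.6084)
n_2 = (-0.1316, -0.9913)
n_3 = (+0.9970, +0.0779)
n_4 = (+0.3935, +0.9193)
  (0,1): δ = 84.59°  ·
  (0,2): δ = 39.63°  ·
  (0,3): δ = 62.40°  ·
  (0,4): δ = 124.77°  ·
  (1,2): δ = 135.04°  ·
  (1,3): δ = 33.01°  ·
  (1,4): δ = 29.35°  ·
  (2,3): δ = 77.97°  ·
  (2,4): δ = 15.61°  ✓
  (3,4): δ = 117.64°  ·
antipodal pairs: 1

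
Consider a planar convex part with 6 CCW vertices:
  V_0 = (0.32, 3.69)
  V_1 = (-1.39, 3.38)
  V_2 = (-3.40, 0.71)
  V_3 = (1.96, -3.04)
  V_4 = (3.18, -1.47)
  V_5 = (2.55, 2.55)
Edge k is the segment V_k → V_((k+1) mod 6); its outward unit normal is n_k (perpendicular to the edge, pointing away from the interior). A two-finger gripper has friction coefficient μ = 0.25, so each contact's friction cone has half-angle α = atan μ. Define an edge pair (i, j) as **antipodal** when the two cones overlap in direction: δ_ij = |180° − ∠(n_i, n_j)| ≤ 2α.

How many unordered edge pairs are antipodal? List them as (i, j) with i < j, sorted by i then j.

count = 2; pairs: (1,3), (2,5)

α = atan 0.25 = 14.04°;  2α = 28.07°
n_0 = (-0.1784, +0.9840)
n_1 = (-0.7989, +0.6014)
n_2 = (-0.5733, -0.8194)
n_3 = (+0.7896, -0.6136)
n_4 = (+0.9879, +0.1548)
n_5 = (+0.4552, +0.8904)
  (0,1): δ = 137.25°  ·
  (0,2): δ = 45.25°  ·
  (0,3): δ = 41.87°  ·
  (0,4): δ = 88.63°  ·
  (0,5): δ = 142.65°  ·
  (1,2): δ = 88.00°  ·
  (1,3): δ = 0.88°  ✓
  (1,4): δ = 45.88°  ·
  (1,5): δ = 99.90°  ·
  (2,3): δ = 92.87°  ·
  (2,4): δ = 46.12°  ·
  (2,5): δ = 7.90°  ✓
  (3,4): δ = 133.24°  ·
  (3,5): δ = 79.23°  ·
  (4,5): δ = 125.98°  ·
antipodal pairs: 2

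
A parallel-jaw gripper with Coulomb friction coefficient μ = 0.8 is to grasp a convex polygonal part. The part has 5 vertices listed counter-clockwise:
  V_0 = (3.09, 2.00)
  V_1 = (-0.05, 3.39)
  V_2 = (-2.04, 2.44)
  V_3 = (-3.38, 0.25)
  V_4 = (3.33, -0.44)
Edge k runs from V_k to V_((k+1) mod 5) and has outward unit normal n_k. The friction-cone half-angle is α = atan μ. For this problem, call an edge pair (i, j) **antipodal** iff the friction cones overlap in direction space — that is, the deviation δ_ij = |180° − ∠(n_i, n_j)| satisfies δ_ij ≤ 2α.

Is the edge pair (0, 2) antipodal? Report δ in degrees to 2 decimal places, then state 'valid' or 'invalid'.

δ = 97.58°, invalid

α = atan 0.8 = 38.66°;  2α = 77.32°
edge 0: e_0 = (-3.14, +1.39);  n_0 = (+0.4048, +0.9144)
edge 2: e_2 = (-1.34, -2.19);  n_2 = (-0.8530, +0.5219)
∠(n_0, n_2) = 82.42°
δ = |180° − 82.42°| = 97.58°
97.58° > 2α = 77.32°  →  invalid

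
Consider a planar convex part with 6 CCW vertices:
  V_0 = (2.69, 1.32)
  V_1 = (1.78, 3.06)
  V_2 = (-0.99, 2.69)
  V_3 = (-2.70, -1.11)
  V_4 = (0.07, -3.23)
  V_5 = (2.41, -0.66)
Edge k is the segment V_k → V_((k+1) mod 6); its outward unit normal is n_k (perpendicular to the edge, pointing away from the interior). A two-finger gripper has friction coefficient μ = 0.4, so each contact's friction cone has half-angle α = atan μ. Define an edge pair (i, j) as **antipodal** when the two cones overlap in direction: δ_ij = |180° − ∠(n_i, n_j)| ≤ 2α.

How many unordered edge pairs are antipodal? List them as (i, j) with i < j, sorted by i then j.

α = atan 0.4 = 21.80°;  2α = 43.60°
n_0 = (+0.8861, +0.4634)
n_1 = (-0.1324, +0.9912)
n_2 = (-0.9119, +0.4104)
n_3 = (-0.6078, -0.7941)
n_4 = (+0.7394, -0.6732)
n_5 = (+0.9901, -0.1400)
  (0,1): δ = 110.00°  ·
  (0,2): δ = 51.84°  ·
  (0,3): δ = 24.96°  ✓
  (0,4): δ = 110.07°  ·
  (0,5): δ = 144.34°  ·
  (1,2): δ = 121.84°  ·
  (1,3): δ = 45.04°  ·
  (1,4): δ = 40.07°  ✓
  (1,5): δ = 74.34°  ·
  (2,3): δ = 103.20°  ·
  (2,4): δ = 18.09°  ✓
  (2,5): δ = 16.18°  ✓
  (3,4): δ = 94.89°  ·
  (3,5): δ = 60.62°  ·
  (4,5): δ = 145.73°  ·
antipodal pairs: 4

count = 4; pairs: (0,3), (1,4), (2,4), (2,5)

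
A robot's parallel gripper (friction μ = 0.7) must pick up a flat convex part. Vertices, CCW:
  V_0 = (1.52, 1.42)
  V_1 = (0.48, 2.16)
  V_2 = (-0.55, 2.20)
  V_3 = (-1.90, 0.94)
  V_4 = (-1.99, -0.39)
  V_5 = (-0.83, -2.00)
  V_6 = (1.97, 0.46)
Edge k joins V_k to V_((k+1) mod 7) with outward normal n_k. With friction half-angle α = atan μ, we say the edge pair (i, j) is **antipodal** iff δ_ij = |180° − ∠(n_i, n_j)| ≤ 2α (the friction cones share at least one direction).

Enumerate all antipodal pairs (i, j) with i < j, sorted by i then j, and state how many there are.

count = 8; pairs: (0,3), (0,4), (1,4), (1,5), (2,5), (3,5), (3,6), (4,6)

α = atan 0.7 = 34.99°;  2α = 69.98°
n_0 = (+0.5798, +0.8148)
n_1 = (+0.0388, +0.9992)
n_2 = (-0.6823, +0.7311)
n_3 = (-0.9977, +0.0675)
n_4 = (-0.8113, -0.5846)
n_5 = (+0.6600, -0.7512)
n_6 = (+0.9055, +0.4244)
  (0,1): δ = 146.79°  ·
  (0,2): δ = 101.54°  ·
  (0,3): δ = 58.44°  ✓
  (0,4): δ = 18.79°  ✓
  (0,5): δ = 76.73°  ·
  (0,6): δ = 150.55°  ·
  (1,2): δ = 134.75°  ·
  (1,3): δ = 91.65°  ·
  (1,4): δ = 52.00°  ✓
  (1,5): δ = 43.53°  ✓
  (1,6): δ = 117.34°  ·
  (2,3): δ = 136.90°  ·
  (2,4): δ = 97.25°  ·
  (2,5): δ = 1.72°  ✓
  (2,6): δ = 72.09°  ·
  (3,4): δ = 140.36°  ·
  (3,5): δ = 44.83°  ✓
  (3,6): δ = 28.99°  ✓
  (4,5): δ = 84.47°  ·
  (4,6): δ = 10.66°  ✓
  (5,6): δ = 106.19°  ·
antipodal pairs: 8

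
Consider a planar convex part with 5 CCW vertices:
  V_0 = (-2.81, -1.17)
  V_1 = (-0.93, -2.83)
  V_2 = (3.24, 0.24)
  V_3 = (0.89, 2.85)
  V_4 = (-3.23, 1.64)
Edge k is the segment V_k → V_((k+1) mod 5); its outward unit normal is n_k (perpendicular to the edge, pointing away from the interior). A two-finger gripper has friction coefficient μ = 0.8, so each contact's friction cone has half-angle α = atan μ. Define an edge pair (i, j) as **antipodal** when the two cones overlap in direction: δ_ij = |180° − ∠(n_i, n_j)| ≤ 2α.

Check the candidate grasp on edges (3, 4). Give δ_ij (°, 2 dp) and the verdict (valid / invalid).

α = atan 0.8 = 38.66°;  2α = 77.32°
edge 3: e_3 = (-4.12, -1.21);  n_3 = (-0.2818, +0.9595)
edge 4: e_4 = (+0.42, -2.81);  n_4 = (-0.9890, -0.1478)
∠(n_3, n_4) = 82.13°
δ = |180° − 82.13°| = 97.87°
97.87° > 2α = 77.32°  →  invalid

δ = 97.87°, invalid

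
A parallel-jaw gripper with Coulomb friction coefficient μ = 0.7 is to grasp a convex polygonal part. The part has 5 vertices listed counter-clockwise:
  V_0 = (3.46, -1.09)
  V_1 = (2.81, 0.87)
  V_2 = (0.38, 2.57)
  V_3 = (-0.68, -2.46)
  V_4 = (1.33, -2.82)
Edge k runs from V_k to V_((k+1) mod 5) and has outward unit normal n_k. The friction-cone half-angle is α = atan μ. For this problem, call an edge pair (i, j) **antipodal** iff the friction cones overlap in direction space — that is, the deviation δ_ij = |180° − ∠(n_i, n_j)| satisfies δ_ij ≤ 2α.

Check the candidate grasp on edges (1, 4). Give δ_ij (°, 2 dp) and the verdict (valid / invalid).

α = atan 0.7 = 34.99°;  2α = 69.98°
edge 1: e_1 = (-2.43, +1.70);  n_1 = (+0.5732, +0.8194)
edge 4: e_4 = (+2.13, +1.73);  n_4 = (+0.6305, -0.7762)
∠(n_1, n_4) = 105.94°
δ = |180° − 105.94°| = 74.06°
74.06° > 2α = 69.98°  →  invalid

δ = 74.06°, invalid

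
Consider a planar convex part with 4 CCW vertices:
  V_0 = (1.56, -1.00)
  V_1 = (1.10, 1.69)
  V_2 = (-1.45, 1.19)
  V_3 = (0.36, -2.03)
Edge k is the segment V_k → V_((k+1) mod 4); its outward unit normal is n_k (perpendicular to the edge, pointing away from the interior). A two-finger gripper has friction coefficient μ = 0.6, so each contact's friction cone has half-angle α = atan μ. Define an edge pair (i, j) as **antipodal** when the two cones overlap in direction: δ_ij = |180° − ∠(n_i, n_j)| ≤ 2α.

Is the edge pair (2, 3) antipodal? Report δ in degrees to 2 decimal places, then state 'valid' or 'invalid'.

δ = 78.70°, invalid

α = atan 0.6 = 30.96°;  2α = 61.93°
edge 2: e_2 = (+1.81, -3.22);  n_2 = (-0.8717, -0.4900)
edge 3: e_3 = (+1.20, +1.03);  n_3 = (+0.6513, -0.7588)
∠(n_2, n_3) = 101.30°
δ = |180° − 101.30°| = 78.70°
78.70° > 2α = 61.93°  →  invalid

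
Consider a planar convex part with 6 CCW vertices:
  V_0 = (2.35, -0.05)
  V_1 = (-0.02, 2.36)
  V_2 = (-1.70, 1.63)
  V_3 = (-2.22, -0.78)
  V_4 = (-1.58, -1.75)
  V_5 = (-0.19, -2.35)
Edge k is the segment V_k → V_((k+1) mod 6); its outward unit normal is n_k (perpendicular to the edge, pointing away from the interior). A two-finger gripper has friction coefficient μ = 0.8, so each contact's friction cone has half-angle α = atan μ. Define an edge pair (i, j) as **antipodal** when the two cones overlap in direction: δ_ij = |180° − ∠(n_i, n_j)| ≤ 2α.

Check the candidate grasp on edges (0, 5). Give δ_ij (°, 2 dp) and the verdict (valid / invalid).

α = atan 0.8 = 38.66°;  2α = 77.32°
edge 0: e_0 = (-2.37, +2.41);  n_0 = (+0.7130, +0.7012)
edge 5: e_5 = (+2.54, +2.30);  n_5 = (+0.6712, -0.7413)
∠(n_0, n_5) = 92.36°
δ = |180° − 92.36°| = 87.64°
87.64° > 2α = 77.32°  →  invalid

δ = 87.64°, invalid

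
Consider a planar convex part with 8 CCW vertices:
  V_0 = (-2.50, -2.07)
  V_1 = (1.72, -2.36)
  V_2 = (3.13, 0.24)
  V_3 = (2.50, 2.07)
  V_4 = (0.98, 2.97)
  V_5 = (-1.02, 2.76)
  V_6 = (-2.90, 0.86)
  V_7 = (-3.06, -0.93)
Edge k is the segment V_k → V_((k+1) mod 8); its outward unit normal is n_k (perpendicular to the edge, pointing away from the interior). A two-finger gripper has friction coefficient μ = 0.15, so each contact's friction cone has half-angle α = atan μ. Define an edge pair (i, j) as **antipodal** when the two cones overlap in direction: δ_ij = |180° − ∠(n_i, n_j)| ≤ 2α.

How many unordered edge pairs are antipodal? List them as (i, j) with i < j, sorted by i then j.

count = 3; pairs: (0,4), (1,5), (2,7)

α = atan 0.15 = 8.53°;  2α = 17.06°
n_0 = (-0.0686, -0.9976)
n_1 = (+0.8791, -0.4767)
n_2 = (+0.9455, +0.3255)
n_3 = (+0.5095, +0.8605)
n_4 = (-0.1044, +0.9945)
n_5 = (-0.7108, +0.7034)
n_6 = (-0.9960, +0.0890)
n_7 = (-0.8976, -0.4409)
  (0,1): δ = 114.54°  ·
  (0,2): δ = 67.07°  ·
  (0,3): δ = 26.70°  ·
  (0,4): δ = 9.93°  ✓
  (0,5): δ = 49.23°  ·
  (0,6): δ = 88.82°  ·
  (0,7): δ = 120.09°  ·
  (1,2): δ = 132.53°  ·
  (1,3): δ = 92.16°  ·
  (1,4): δ = 55.53°  ·
  (1,5): δ = 16.23°  ✓
  (1,6): δ = 23.36°  ·
  (1,7): δ = 54.63°  ·
  (2,3): δ = 139.63°  ·
  (2,4): δ = 103.00°  ·
  (2,5): δ = 63.69°  ·
  (2,6): δ = 24.10°  ·
  (2,7): δ = 7.16°  ✓
  (3,4): δ = 143.38°  ·
  (3,5): δ = 104.07°  ·
  (3,6): δ = 64.48°  ·
  (3,7): δ = 33.21°  ·
  (4,5): δ = 140.69°  ·
  (4,6): δ = 101.10°  ·
  (4,7): δ = 69.83°  ·
  (5,6): δ = 140.41°  ·
  (5,7): δ = 109.14°  ·
  (6,7): δ = 148.73°  ·
antipodal pairs: 3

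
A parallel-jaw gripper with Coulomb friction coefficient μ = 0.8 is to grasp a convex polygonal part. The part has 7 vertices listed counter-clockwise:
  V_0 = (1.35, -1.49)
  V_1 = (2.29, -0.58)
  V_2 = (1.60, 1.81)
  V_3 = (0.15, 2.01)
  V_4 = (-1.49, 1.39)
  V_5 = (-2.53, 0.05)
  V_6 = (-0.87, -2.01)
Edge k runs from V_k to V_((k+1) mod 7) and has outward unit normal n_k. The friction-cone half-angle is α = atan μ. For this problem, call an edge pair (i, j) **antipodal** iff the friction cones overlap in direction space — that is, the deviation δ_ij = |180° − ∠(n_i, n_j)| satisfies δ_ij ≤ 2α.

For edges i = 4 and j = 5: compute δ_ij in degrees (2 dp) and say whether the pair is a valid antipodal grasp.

δ = 103.32°, invalid

α = atan 0.8 = 38.66°;  2α = 77.32°
edge 4: e_4 = (-1.04, -1.34);  n_4 = (-0.7900, +0.6131)
edge 5: e_5 = (+1.66, -2.06);  n_5 = (-0.7787, -0.6275)
∠(n_4, n_5) = 76.68°
δ = |180° − 76.68°| = 103.32°
103.32° > 2α = 77.32°  →  invalid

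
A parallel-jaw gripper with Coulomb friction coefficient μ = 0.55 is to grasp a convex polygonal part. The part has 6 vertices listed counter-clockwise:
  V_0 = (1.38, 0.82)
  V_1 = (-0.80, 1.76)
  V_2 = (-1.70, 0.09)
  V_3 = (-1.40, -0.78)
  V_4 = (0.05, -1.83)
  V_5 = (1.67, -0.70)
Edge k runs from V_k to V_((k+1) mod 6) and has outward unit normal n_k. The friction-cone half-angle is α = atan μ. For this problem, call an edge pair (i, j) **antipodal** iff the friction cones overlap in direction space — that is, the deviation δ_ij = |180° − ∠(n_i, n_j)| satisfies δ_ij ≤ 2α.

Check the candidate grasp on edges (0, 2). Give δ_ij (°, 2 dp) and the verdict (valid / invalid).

α = atan 0.55 = 28.81°;  2α = 57.62°
edge 0: e_0 = (-2.18, +0.94);  n_0 = (+0.3960, +0.9183)
edge 2: e_2 = (+0.30, -0.87);  n_2 = (-0.9454, -0.3260)
∠(n_0, n_2) = 132.35°
δ = |180° − 132.35°| = 47.65°
47.65° ≤ 2α = 57.62°  →  valid

δ = 47.65°, valid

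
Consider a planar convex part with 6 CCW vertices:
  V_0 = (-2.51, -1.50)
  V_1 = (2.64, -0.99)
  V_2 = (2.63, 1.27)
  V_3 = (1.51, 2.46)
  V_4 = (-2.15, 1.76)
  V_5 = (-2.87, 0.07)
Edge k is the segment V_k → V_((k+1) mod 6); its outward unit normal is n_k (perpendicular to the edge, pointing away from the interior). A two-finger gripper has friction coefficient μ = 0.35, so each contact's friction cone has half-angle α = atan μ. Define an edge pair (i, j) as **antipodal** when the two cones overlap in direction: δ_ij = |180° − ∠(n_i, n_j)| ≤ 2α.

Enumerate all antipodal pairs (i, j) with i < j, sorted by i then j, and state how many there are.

count = 4; pairs: (0,3), (1,4), (1,5), (2,5)

α = atan 0.35 = 19.29°;  2α = 38.58°
n_0 = (+0.0985, -0.9951)
n_1 = (+1.0000, +0.0044)
n_2 = (+0.7282, +0.6854)
n_3 = (-0.1879, +0.9822)
n_4 = (-0.9200, +0.3919)
n_5 = (-0.9747, -0.2235)
  (0,1): δ = 95.40°  ·
  (0,2): δ = 52.39°  ·
  (0,3): δ = 5.17°  ✓
  (0,4): δ = 61.27°  ·
  (0,5): δ = 97.26°  ·
  (1,2): δ = 136.99°  ·
  (1,3): δ = 79.43°  ·
  (1,4): δ = 23.33°  ✓
  (1,5): δ = 12.66°  ✓
  (2,3): δ = 122.44°  ·
  (2,4): δ = 66.34°  ·
  (2,5): δ = 30.35°  ✓
  (3,4): δ = 123.90°  ·
  (3,5): δ = 87.91°  ·
  (4,5): δ = 144.01°  ·
antipodal pairs: 4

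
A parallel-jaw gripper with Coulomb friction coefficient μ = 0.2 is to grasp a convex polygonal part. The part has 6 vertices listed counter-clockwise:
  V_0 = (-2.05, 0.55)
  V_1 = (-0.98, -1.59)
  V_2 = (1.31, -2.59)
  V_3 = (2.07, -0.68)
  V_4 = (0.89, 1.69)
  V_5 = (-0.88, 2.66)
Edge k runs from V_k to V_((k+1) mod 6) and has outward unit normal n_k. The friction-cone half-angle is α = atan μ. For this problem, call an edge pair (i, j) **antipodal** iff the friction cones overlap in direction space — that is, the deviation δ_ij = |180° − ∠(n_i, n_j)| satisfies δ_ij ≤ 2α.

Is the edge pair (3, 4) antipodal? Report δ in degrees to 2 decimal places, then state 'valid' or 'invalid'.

α = atan 0.2 = 11.31°;  2α = 22.62°
edge 3: e_3 = (-1.18, +2.37);  n_3 = (+0.8952, +0.4457)
edge 4: e_4 = (-1.77, +0.97);  n_4 = (+0.4806, +0.8769)
∠(n_3, n_4) = 34.81°
δ = |180° − 34.81°| = 145.19°
145.19° > 2α = 22.62°  →  invalid

δ = 145.19°, invalid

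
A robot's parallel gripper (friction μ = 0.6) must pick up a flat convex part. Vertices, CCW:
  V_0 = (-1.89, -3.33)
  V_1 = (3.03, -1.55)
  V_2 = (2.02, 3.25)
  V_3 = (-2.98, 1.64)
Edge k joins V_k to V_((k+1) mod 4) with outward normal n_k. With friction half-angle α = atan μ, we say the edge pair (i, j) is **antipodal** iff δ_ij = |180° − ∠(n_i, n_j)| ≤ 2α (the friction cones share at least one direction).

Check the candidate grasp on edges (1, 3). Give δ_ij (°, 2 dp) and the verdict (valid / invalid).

α = atan 0.6 = 30.96°;  2α = 61.93°
edge 1: e_1 = (-1.01, +4.80);  n_1 = (+0.9786, +0.2059)
edge 3: e_3 = (+1.09, -4.97);  n_3 = (-0.9768, -0.2142)
∠(n_1, n_3) = 179.51°
δ = |180° − 179.51°| = 0.49°
0.49° ≤ 2α = 61.93°  →  valid

δ = 0.49°, valid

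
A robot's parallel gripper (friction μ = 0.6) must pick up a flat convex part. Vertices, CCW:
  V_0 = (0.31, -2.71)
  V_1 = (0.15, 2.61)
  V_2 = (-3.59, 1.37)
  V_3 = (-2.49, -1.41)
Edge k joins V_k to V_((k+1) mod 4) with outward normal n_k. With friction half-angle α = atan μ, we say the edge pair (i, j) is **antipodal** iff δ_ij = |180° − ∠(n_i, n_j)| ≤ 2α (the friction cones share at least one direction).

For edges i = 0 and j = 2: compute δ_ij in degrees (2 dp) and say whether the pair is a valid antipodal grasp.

δ = 19.87°, valid

α = atan 0.6 = 30.96°;  2α = 61.93°
edge 0: e_0 = (-0.16, +5.32);  n_0 = (+0.9995, +0.0301)
edge 2: e_2 = (+1.10, -2.78);  n_2 = (-0.9299, -0.3679)
∠(n_0, n_2) = 160.13°
δ = |180° − 160.13°| = 19.87°
19.87° ≤ 2α = 61.93°  →  valid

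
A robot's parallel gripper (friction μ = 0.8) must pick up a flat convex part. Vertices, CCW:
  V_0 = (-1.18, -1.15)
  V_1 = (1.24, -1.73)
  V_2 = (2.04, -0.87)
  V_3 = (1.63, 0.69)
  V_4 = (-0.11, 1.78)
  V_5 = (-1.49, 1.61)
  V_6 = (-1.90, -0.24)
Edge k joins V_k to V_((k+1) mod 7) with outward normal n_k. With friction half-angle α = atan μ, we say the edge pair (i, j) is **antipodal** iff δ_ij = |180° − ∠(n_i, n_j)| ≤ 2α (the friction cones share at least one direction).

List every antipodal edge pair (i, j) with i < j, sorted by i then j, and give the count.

count = 10; pairs: (0,2), (0,3), (0,4), (1,4), (1,5), (2,5), (2,6), (3,5), (3,6), (4,6)

α = atan 0.8 = 38.66°;  2α = 77.32°
n_0 = (-0.2331, -0.9725)
n_1 = (+0.7322, -0.6811)
n_2 = (+0.9672, +0.2542)
n_3 = (+0.5309, +0.8475)
n_4 = (-0.1223, +0.9925)
n_5 = (-0.9763, +0.2164)
n_6 = (-0.7842, -0.6205)
  (0,1): δ = 119.45°  ·
  (0,2): δ = 61.80°  ✓
  (0,3): δ = 18.59°  ✓
  (0,4): δ = 20.50°  ✓
  (0,5): δ = 90.98°  ·
  (0,6): δ = 141.83°  ·
  (1,2): δ = 122.34°  ·
  (1,3): δ = 79.13°  ·
  (1,4): δ = 40.05°  ✓
  (1,5): δ = 30.43°  ✓
  (1,6): δ = 81.28°  ·
  (2,3): δ = 136.79°  ·
  (2,4): δ = 97.70°  ·
  (2,5): δ = 27.22°  ✓
  (2,6): δ = 23.63°  ✓
  (3,4): δ = 140.91°  ·
  (3,5): δ = 70.43°  ✓
  (3,6): δ = 19.58°  ✓
  (4,5): δ = 109.52°  ·
  (4,6): δ = 58.67°  ✓
  (5,6): δ = 129.15°  ·
antipodal pairs: 10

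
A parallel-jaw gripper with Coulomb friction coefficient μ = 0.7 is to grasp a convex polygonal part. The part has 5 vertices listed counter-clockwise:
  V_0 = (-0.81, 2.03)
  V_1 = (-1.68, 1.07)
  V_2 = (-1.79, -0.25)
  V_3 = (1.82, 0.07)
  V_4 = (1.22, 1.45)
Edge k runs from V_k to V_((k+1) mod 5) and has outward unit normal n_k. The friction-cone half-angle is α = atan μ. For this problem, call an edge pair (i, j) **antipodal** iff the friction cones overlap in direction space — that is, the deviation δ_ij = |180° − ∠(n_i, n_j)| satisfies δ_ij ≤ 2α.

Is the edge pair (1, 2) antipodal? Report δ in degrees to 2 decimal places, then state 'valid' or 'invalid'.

α = atan 0.7 = 34.99°;  2α = 69.98°
edge 1: e_1 = (-0.11, -1.32);  n_1 = (-0.9965, +0.0830)
edge 2: e_2 = (+3.61, +0.32);  n_2 = (+0.0883, -0.9961)
∠(n_1, n_2) = 99.83°
δ = |180° − 99.83°| = 80.17°
80.17° > 2α = 69.98°  →  invalid

δ = 80.17°, invalid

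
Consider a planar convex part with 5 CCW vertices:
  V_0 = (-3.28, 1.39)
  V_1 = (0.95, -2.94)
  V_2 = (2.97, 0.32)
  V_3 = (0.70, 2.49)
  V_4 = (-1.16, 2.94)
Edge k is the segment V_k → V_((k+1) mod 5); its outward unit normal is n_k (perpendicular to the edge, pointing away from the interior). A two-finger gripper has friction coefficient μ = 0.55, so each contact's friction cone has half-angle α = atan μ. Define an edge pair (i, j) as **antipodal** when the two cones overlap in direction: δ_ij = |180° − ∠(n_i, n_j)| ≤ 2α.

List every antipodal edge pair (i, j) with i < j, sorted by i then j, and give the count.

count = 3; pairs: (0,2), (0,3), (1,4)

α = atan 0.55 = 28.81°;  2α = 57.62°
n_0 = (-0.7153, -0.6988)
n_1 = (+0.8500, -0.5267)
n_2 = (+0.6910, +0.7228)
n_3 = (+0.2352, +0.9720)
n_4 = (-0.5902, +0.8073)
  (0,1): δ = 76.11°  ·
  (0,2): δ = 1.96°  ✓
  (0,3): δ = 32.07°  ✓
  (0,4): δ = 81.84°  ·
  (1,2): δ = 101.93°  ·
  (1,3): δ = 71.82°  ·
  (1,4): δ = 22.04°  ✓
  (2,3): δ = 149.89°  ·
  (2,4): δ = 100.12°  ·
  (3,4): δ = 130.23°  ·
antipodal pairs: 3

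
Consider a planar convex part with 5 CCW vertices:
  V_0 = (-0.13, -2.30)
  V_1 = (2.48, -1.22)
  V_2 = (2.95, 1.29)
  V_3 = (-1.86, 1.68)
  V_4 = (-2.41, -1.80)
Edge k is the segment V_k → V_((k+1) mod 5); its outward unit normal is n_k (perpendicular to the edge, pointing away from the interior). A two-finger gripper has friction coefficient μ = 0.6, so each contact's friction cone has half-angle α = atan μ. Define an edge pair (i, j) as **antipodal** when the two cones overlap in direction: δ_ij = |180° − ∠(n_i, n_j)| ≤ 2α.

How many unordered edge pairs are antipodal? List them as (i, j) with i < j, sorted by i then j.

count = 4; pairs: (0,2), (0,3), (1,3), (2,4)

α = atan 0.6 = 30.96°;  2α = 61.93°
n_0 = (+0.3824, -0.9240)
n_1 = (+0.9829, -0.1841)
n_2 = (+0.0808, +0.9967)
n_3 = (-0.9877, +0.1561)
n_4 = (-0.2142, -0.9768)
  (0,1): δ = 123.09°  ·
  (0,2): δ = 27.11°  ✓
  (0,3): δ = 58.54°  ✓
  (0,4): δ = 145.15°  ·
  (1,2): δ = 84.03°  ·
  (1,3): δ = 1.62°  ✓
  (1,4): δ = 88.24°  ·
  (2,3): δ = 94.35°  ·
  (2,4): δ = 7.73°  ✓
  (3,4): δ = 93.39°  ·
antipodal pairs: 4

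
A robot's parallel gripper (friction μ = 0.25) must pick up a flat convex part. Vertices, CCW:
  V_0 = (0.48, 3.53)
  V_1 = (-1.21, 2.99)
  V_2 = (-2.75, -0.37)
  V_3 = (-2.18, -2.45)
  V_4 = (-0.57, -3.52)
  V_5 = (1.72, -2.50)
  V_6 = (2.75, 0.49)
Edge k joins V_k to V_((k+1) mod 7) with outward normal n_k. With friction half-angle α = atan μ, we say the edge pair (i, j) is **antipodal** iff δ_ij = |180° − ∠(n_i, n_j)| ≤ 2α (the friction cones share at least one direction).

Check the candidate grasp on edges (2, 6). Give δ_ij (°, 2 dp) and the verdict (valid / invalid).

α = atan 0.25 = 14.04°;  2α = 28.07°
edge 2: e_2 = (+0.57, -2.08);  n_2 = (-0.9644, -0.2643)
edge 6: e_6 = (-2.27, +3.04);  n_6 = (+0.8013, +0.5983)
∠(n_2, n_6) = 158.58°
δ = |180° − 158.58°| = 21.42°
21.42° ≤ 2α = 28.07°  →  valid

δ = 21.42°, valid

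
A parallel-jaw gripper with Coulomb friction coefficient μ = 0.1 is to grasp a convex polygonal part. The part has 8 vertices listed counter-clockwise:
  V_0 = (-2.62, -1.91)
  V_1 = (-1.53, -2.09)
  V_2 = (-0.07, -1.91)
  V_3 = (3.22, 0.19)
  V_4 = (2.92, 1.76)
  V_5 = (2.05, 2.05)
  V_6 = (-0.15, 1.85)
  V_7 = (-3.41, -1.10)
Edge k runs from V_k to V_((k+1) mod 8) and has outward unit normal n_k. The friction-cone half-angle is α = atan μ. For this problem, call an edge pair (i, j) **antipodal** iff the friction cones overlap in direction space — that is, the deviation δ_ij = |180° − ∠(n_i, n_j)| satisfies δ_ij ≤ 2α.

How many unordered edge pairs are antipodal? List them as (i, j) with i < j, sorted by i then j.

count = 3; pairs: (0,4), (1,5), (2,6)

α = atan 0.1 = 5.71°;  2α = 11.42°
n_0 = (-0.1629, -0.9866)
n_1 = (+0.1224, -0.9925)
n_2 = (+0.5380, -0.8429)
n_3 = (+0.9822, +0.1877)
n_4 = (+0.3162, +0.9487)
n_5 = (-0.0905, +0.9959)
n_6 = (-0.6710, +0.7415)
n_7 = (-0.7159, -0.6982)
  (0,1): δ = 163.59°  ·
  (0,2): δ = 138.07°  ·
  (0,3): δ = 69.81°  ·
  (0,4): δ = 9.06°  ✓
  (0,5): δ = 14.57°  ·
  (0,6): δ = 51.52°  ·
  (0,7): δ = 143.66°  ·
  (1,2): δ = 154.48°  ·
  (1,3): δ = 86.21°  ·
  (1,4): δ = 25.46°  ·
  (1,5): δ = 1.83°  ✓
  (1,6): δ = 35.11°  ·
  (1,7): δ = 127.26°  ·
  (2,3): δ = 111.73°  ·
  (2,4): δ = 50.98°  ·
  (2,5): δ = 27.36°  ·
  (2,6): δ = 9.59°  ✓
  (2,7): δ = 101.73°  ·
  (3,4): δ = 119.25°  ·
  (3,5): δ = 95.62°  ·
  (3,6): δ = 58.68°  ·
  (3,7): δ = 33.47°  ·
  (4,5): δ = 156.37°  ·
  (4,6): δ = 119.42°  ·
  (4,7): δ = 27.28°  ·
  (5,6): δ = 143.05°  ·
  (5,7): δ = 50.91°  ·
  (6,7): δ = 87.86°  ·
antipodal pairs: 3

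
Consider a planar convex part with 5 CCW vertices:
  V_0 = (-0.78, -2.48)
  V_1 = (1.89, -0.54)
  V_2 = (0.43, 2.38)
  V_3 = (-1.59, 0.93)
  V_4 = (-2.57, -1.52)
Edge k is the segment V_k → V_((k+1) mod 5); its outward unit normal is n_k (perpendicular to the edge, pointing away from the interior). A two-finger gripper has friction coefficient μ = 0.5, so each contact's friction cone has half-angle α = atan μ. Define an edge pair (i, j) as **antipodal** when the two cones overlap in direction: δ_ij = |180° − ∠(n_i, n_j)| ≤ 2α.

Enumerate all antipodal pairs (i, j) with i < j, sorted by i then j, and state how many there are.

α = atan 0.5 = 26.57°;  2α = 53.13°
n_0 = (+0.5878, -0.8090)
n_1 = (+0.8944, +0.4472)
n_2 = (-0.5831, +0.8124)
n_3 = (-0.9285, +0.3714)
n_4 = (-0.4726, -0.8813)
  (0,1): δ = 99.44°  ·
  (0,2): δ = 0.33°  ✓
  (0,3): δ = 32.20°  ✓
  (0,4): δ = 115.79°  ·
  (1,2): δ = 80.89°  ·
  (1,3): δ = 48.37°  ✓
  (1,4): δ = 35.23°  ✓
  (2,3): δ = 147.47°  ·
  (2,4): δ = 63.88°  ·
  (3,4): δ = 96.40°  ·
antipodal pairs: 4

count = 4; pairs: (0,2), (0,3), (1,3), (1,4)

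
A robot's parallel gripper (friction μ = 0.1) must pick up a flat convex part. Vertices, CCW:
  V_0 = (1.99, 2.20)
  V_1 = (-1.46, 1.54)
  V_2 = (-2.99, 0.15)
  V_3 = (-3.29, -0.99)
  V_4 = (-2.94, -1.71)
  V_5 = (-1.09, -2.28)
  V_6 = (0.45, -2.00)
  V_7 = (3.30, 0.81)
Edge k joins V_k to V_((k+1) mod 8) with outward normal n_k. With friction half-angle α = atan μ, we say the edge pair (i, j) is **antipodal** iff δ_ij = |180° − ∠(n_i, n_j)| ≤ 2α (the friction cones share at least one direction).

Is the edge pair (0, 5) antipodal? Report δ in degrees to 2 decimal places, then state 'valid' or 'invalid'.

δ = 0.53°, valid

α = atan 0.1 = 5.71°;  2α = 11.42°
edge 0: e_0 = (-3.45, -0.66);  n_0 = (-0.1879, +0.9822)
edge 5: e_5 = (+1.54, +0.28);  n_5 = (+0.1789, -0.9839)
∠(n_0, n_5) = 179.47°
δ = |180° − 179.47°| = 0.53°
0.53° ≤ 2α = 11.42°  →  valid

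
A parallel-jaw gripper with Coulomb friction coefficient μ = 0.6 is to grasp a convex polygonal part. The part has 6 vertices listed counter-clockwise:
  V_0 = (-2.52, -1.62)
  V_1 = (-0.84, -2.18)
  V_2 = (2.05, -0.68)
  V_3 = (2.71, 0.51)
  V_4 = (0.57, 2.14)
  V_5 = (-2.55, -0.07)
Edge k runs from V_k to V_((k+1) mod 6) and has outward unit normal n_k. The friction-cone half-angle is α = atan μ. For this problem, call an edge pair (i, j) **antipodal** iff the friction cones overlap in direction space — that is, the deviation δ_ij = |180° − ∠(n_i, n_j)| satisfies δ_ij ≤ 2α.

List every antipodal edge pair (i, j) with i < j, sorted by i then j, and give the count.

count = 6; pairs: (0,3), (0,4), (1,4), (2,4), (2,5), (3,5)

α = atan 0.6 = 30.96°;  2α = 61.93°
n_0 = (-0.3162, -0.9487)
n_1 = (+0.4607, -0.8876)
n_2 = (+0.8745, -0.4850)
n_3 = (+0.6059, +0.7955)
n_4 = (-0.5780, +0.8160)
n_5 = (-0.9998, -0.0194)
  (0,1): δ = 134.13°  ·
  (0,2): δ = 100.58°  ·
  (0,3): δ = 18.86°  ✓
  (0,4): δ = 53.75°  ✓
  (0,5): δ = 109.54°  ·
  (1,2): δ = 146.44°  ·
  (1,3): δ = 64.73°  ·
  (1,4): δ = 7.88°  ✓
  (1,5): δ = 63.68°  ·
  (2,3): δ = 98.28°  ·
  (2,4): δ = 25.68°  ✓
  (2,5): δ = 30.12°  ✓
  (3,4): δ = 107.39°  ·
  (3,5): δ = 51.60°  ✓
  (4,5): δ = 124.20°  ·
antipodal pairs: 6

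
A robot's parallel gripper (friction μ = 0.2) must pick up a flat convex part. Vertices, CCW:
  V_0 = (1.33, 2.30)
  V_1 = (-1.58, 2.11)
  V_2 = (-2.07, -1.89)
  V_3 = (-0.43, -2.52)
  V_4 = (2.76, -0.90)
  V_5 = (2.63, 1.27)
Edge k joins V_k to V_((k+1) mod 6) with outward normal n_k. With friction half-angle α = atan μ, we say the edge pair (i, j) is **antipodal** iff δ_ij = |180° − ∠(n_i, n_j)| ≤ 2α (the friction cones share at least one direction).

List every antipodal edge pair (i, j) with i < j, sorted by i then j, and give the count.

count = 2; pairs: (1,4), (2,5)

α = atan 0.2 = 11.31°;  2α = 22.62°
n_0 = (-0.0652, +0.9979)
n_1 = (-0.9926, +0.1216)
n_2 = (-0.3586, -0.9335)
n_3 = (+0.4528, -0.8916)
n_4 = (+0.9982, +0.0598)
n_5 = (+0.6210, +0.7838)
  (0,1): δ = 100.72°  ·
  (0,2): δ = 24.75°  ·
  (0,3): δ = 23.19°  ·
  (0,4): δ = 89.69°  ·
  (0,5): δ = 137.87°  ·
  (1,2): δ = 104.03°  ·
  (1,3): δ = 56.09°  ·
  (1,4): δ = 10.41°  ✓
  (1,5): δ = 58.59°  ·
  (2,3): δ = 132.06°  ·
  (2,4): δ = 65.56°  ·
  (2,5): δ = 17.38°  ✓
  (3,4): δ = 113.49°  ·
  (3,5): δ = 65.31°  ·
  (4,5): δ = 131.82°  ·
antipodal pairs: 2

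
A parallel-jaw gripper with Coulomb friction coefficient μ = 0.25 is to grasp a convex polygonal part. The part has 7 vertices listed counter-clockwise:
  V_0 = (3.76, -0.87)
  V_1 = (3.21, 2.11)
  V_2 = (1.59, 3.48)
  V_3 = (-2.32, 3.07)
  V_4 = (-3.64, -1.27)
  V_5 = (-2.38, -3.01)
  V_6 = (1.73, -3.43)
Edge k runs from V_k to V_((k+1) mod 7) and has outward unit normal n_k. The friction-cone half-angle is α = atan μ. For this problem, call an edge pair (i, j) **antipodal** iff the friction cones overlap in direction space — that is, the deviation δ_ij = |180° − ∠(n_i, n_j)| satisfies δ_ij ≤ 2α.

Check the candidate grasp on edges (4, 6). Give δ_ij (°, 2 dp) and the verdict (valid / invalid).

δ = 74.32°, invalid

α = atan 0.25 = 14.04°;  2α = 28.07°
edge 4: e_4 = (+1.26, -1.74);  n_4 = (-0.8099, -0.5865)
edge 6: e_6 = (+2.03, +2.56);  n_6 = (+0.7835, -0.6213)
∠(n_4, n_6) = 105.68°
δ = |180° − 105.68°| = 74.32°
74.32° > 2α = 28.07°  →  invalid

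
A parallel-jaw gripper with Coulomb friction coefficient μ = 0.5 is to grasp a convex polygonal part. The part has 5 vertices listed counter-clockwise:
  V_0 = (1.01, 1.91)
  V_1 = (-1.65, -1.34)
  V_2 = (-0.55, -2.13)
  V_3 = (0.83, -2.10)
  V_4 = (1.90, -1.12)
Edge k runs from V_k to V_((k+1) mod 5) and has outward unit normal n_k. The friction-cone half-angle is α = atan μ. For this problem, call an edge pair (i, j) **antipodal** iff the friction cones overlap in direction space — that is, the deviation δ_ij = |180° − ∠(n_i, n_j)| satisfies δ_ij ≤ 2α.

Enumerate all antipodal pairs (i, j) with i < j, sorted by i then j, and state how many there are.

count = 3; pairs: (0,2), (0,3), (1,4)

α = atan 0.5 = 26.57°;  2α = 53.13°
n_0 = (-0.7739, +0.6334)
n_1 = (-0.5833, -0.8122)
n_2 = (+0.0217, -0.9998)
n_3 = (+0.6754, -0.7374)
n_4 = (+0.9595, +0.2818)
  (0,1): δ = 86.39°  ·
  (0,2): δ = 49.46°  ✓
  (0,3): δ = 8.21°  ✓
  (0,4): δ = 55.67°  ·
  (1,2): δ = 143.07°  ·
  (1,3): δ = 101.83°  ·
  (1,4): δ = 37.95°  ✓
  (2,3): δ = 138.76°  ·
  (2,4): δ = 74.88°  ·
  (3,4): δ = 116.12°  ·
antipodal pairs: 3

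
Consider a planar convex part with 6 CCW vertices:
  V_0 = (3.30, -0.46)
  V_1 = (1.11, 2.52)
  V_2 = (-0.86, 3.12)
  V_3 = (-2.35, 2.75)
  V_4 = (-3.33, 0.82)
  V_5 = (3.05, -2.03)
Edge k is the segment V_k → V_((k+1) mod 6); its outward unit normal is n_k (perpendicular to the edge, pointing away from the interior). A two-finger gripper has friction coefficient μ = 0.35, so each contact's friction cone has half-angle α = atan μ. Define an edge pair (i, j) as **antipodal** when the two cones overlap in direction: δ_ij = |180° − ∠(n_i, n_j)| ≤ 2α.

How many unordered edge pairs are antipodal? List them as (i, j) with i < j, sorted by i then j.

α = atan 0.35 = 19.29°;  2α = 38.58°
n_0 = (+0.8058, +0.5922)
n_1 = (+0.2914, +0.9566)
n_2 = (-0.2410, +0.9705)
n_3 = (-0.8916, +0.4527)
n_4 = (-0.4079, -0.9130)
n_5 = (+0.9876, -0.1573)
  (0,1): δ = 143.25°  ·
  (0,2): δ = 112.37°  ·
  (0,3): δ = 63.23°  ·
  (0,4): δ = 29.62°  ✓
  (0,5): δ = 134.64°  ·
  (1,2): δ = 149.12°  ·
  (1,3): δ = 99.98°  ·
  (1,4): δ = 7.13°  ✓
  (1,5): δ = 97.89°  ·
  (2,3): δ = 130.87°  ·
  (2,4): δ = 38.02°  ✓
  (2,5): δ = 67.01°  ·
  (3,4): δ = 87.15°  ·
  (3,5): δ = 17.87°  ✓
  (4,5): δ = 74.98°  ·
antipodal pairs: 4

count = 4; pairs: (0,4), (1,4), (2,4), (3,5)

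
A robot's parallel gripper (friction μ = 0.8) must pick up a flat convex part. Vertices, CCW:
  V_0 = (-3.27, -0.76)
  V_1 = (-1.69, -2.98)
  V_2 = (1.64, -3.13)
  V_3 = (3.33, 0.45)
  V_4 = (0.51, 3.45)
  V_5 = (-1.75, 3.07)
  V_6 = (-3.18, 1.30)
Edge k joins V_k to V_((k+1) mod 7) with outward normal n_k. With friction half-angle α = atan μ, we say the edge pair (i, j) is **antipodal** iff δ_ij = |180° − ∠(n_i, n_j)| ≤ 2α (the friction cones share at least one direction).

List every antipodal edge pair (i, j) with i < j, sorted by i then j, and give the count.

α = atan 0.8 = 38.66°;  2α = 77.32°
n_0 = (-0.8147, -0.5798)
n_1 = (-0.0450, -0.9990)
n_2 = (+0.9043, -0.4269)
n_3 = (+0.7286, +0.6849)
n_4 = (-0.1658, +0.9862)
n_5 = (-0.7779, +0.6284)
n_6 = (-0.9990, +0.0436)
  (0,1): δ = 128.02°  ·
  (0,2): δ = 60.71°  ✓
  (0,3): δ = 7.79°  ✓
  (0,4): δ = 64.10°  ✓
  (0,5): δ = 105.63°  ·
  (0,6): δ = 142.06°  ·
  (1,2): δ = 112.69°  ·
  (1,3): δ = 44.19°  ✓
  (1,4): δ = 12.12°  ✓
  (1,5): δ = 53.64°  ✓
  (1,6): δ = 90.08°  ·
  (2,3): δ = 111.50°  ·
  (2,4): δ = 55.19°  ✓
  (2,5): δ = 13.66°  ✓
  (2,6): δ = 22.77°  ✓
  (3,4): δ = 123.68°  ·
  (3,5): δ = 82.16°  ·
  (3,6): δ = 45.73°  ✓
  (4,5): δ = 138.48°  ·
  (4,6): δ = 102.05°  ·
  (5,6): δ = 143.57°  ·
antipodal pairs: 10

count = 10; pairs: (0,2), (0,3), (0,4), (1,3), (1,4), (1,5), (2,4), (2,5), (2,6), (3,6)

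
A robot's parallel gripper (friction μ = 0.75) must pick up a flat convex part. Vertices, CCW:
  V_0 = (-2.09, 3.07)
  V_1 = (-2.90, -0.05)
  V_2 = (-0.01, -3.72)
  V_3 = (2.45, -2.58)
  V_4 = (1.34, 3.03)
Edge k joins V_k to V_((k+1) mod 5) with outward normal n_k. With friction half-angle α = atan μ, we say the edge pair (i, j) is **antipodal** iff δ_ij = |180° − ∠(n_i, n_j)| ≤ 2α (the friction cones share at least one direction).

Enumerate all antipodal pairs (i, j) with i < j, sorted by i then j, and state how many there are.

count = 5; pairs: (0,2), (0,3), (1,3), (1,4), (2,4)

α = atan 0.75 = 36.87°;  2α = 73.74°
n_0 = (-0.9679, +0.2513)
n_1 = (-0.7856, -0.6187)
n_2 = (+0.4205, -0.9073)
n_3 = (+0.9810, +0.1941)
n_4 = (+0.0117, +0.9999)
  (0,1): δ = 127.23°  ·
  (0,2): δ = 50.58°  ✓
  (0,3): δ = 25.75°  ✓
  (0,4): δ = 103.89°  ·
  (1,2): δ = 103.36°  ·
  (1,3): δ = 27.03°  ✓
  (1,4): δ = 51.11°  ✓
  (2,3): δ = 103.67°  ·
  (2,4): δ = 25.53°  ✓
  (3,4): δ = 101.86°  ·
antipodal pairs: 5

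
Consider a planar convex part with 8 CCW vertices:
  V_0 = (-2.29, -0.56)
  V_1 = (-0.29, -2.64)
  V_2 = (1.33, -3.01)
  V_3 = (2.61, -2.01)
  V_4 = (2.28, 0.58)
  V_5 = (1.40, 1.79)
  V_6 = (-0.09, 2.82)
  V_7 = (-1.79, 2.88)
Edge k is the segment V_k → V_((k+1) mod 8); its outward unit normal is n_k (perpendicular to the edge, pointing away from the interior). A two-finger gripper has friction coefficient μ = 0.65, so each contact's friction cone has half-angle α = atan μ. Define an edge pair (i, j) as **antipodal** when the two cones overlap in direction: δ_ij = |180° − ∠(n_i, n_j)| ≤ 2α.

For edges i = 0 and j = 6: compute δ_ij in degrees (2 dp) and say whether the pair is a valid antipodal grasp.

α = atan 0.65 = 33.02°;  2α = 66.05°
edge 0: e_0 = (+2.00, -2.08);  n_0 = (-0.7208, -0.6931)
edge 6: e_6 = (-1.70, +0.06);  n_6 = (+0.0353, +0.9994)
∠(n_0, n_6) = 135.90°
δ = |180° − 135.90°| = 44.10°
44.10° ≤ 2α = 66.05°  →  valid

δ = 44.10°, valid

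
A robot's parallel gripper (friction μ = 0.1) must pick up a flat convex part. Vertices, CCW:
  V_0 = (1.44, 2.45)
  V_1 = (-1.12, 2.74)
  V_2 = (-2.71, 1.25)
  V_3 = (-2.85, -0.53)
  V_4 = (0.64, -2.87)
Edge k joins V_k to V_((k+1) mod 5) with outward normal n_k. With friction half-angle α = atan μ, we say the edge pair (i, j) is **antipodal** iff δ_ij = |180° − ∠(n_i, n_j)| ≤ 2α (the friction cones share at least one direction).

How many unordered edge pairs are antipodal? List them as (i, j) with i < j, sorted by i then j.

count = 1; pairs: (2,4)

α = atan 0.1 = 5.71°;  2α = 11.42°
n_0 = (+0.1126, +0.9936)
n_1 = (-0.6838, +0.7297)
n_2 = (-0.9969, +0.0784)
n_3 = (-0.5569, -0.8306)
n_4 = (+0.9889, -0.1487)
  (0,1): δ = 130.40°  ·
  (0,2): δ = 88.03°  ·
  (0,3): δ = 27.38°  ·
  (0,4): δ = 87.91°  ·
  (1,2): δ = 137.64°  ·
  (1,3): δ = 76.98°  ·
  (1,4): δ = 38.31°  ·
  (2,3): δ = 119.34°  ·
  (2,4): δ = 4.05°  ✓
  (3,4): δ = 64.71°  ·
antipodal pairs: 1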